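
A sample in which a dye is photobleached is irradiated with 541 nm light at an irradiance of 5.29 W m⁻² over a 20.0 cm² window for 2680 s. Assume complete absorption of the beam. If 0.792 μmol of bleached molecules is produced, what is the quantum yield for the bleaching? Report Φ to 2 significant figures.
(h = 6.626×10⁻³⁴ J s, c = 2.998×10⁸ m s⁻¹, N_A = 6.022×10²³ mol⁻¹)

Φ = 0.0062

Product: 0.792 μmol = 7.92×10⁻⁷ mol.
Photon energy at 541 nm: hc/λ = (6.626×10⁻³⁴)(2.998×10⁸)/(541×10⁻⁹) = 3.672×10⁻¹⁹ J.
Energy delivered: (5.29 W m⁻²)(20.0×10⁻⁴ m²)(2680 s) = 28.35 J.
Photons incident: 28.35 / 3.672×10⁻¹⁹ = 7.721×10¹⁹, i.e. 7.721×10¹⁹/6.022×10²³ = 1.282×10⁻⁴ mol.
Φ = 7.92×10⁻⁷ mol / 1.282×10⁻⁴ mol photons = 0.0062.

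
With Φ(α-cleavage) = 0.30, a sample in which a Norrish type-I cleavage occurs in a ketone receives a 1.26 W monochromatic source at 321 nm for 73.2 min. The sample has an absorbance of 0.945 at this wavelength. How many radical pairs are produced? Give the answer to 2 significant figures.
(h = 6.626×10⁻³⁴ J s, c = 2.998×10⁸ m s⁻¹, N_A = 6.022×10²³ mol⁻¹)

2.4×10²¹ radical pairs

Photon energy at 321 nm: hc/λ = (6.626×10⁻³⁴)(2.998×10⁸)/(321×10⁻⁹) = 6.188×10⁻¹⁹ J.
Energy delivered: (1.26 W)(4392 s) = 5534 J.
Photons incident: 5534 / 6.188×10⁻¹⁹ = 8.943×10²¹, i.e. 8.943×10²¹/6.022×10²³ = 0.01485 mol.
Fraction absorbed: 1 − 10^(−0.945) = 0.8865.
Photons absorbed: 0.8865 × 0.01485 = 0.01316 mol.
Product: Φ × n_abs = 0.30 × 0.01316 = 0.003948 mol.
As a count: 0.003948 × 6.022×10²³ = 2.4×10²¹.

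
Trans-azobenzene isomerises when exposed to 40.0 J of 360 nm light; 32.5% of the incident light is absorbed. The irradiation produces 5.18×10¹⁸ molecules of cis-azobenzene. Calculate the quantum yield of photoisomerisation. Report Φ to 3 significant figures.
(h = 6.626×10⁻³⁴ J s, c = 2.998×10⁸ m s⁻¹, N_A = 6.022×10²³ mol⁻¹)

Φ = 0.220

Product: 5.18×10¹⁸ / 6.022×10²³ = 8.602×10⁻⁶ mol.
Photon energy at 360 nm: hc/λ = (6.626×10⁻³⁴)(2.998×10⁸)/(360×10⁻⁹) = 5.518×10⁻¹⁹ J.
Photons incident: 40.0 / 5.518×10⁻¹⁹ = 7.249×10¹⁹, i.e. 7.249×10¹⁹/6.022×10²³ = 1.204×10⁻⁴ mol.
Photons absorbed: 0.325 × 1.204×10⁻⁴ = 3.913×10⁻⁵ mol.
Φ = 8.602×10⁻⁶ mol / 3.913×10⁻⁵ mol photons = 0.220.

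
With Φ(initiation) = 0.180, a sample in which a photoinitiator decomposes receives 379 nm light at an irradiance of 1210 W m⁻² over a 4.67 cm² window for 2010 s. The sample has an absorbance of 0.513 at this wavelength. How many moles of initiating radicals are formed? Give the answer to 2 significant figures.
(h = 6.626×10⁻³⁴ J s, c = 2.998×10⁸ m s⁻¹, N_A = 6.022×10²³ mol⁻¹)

Photon energy at 379 nm: hc/λ = (6.626×10⁻³⁴)(2.998×10⁸)/(379×10⁻⁹) = 5.241×10⁻¹⁹ J.
Energy delivered: (1210 W m⁻²)(4.67×10⁻⁴ m²)(2010 s) = 1136 J.
Photons incident: 1136 / 5.241×10⁻¹⁹ = 2.168×10²¹, i.e. 2.168×10²¹/6.022×10²³ = 0.003600 mol.
Fraction absorbed: 1 − 10^(−0.513) = 0.6931.
Photons absorbed: 0.6931 × 0.003600 = 0.002495 mol.
Product: Φ × n_abs = 0.180 × 0.002495 = 4.491×10⁻⁴ mol.

4.5×10⁻⁴ mol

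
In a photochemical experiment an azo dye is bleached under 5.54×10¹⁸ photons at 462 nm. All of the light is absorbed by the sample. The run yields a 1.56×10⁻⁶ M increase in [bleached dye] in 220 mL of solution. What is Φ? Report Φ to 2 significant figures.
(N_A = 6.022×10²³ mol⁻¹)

Product: (1.56×10⁻⁶ M)(0.22 L) = 3.432×10⁻⁷ mol.
Moles of photons: 5.54×10¹⁸ / 6.022×10²³ = 9.200×10⁻⁶ mol.
Φ = 3.432×10⁻⁷ mol / 9.200×10⁻⁶ mol photons = 0.037.

Φ = 0.037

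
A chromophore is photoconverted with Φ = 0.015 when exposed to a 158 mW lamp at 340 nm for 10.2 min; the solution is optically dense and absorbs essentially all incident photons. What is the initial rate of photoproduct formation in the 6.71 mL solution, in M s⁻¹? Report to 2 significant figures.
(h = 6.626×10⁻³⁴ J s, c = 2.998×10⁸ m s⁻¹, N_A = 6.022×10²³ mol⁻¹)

Photon energy at 340 nm: hc/λ = (6.626×10⁻³⁴)(2.998×10⁸)/(340×10⁻⁹) = 5.843×10⁻¹⁹ J.
Energy delivered: (158 mW)(612 s) = 96.70 J.
Photons incident: 96.70 / 5.843×10⁻¹⁹ = 1.655×10²⁰, i.e. 1.655×10²⁰/6.022×10²³ = 2.748×10⁻⁴ mol.
Product formed: 0.015 × 2.748×10⁻⁴ = 4.122×10⁻⁶ mol.
Rate: 4.122×10⁻⁶ mol / (612 s × 0.00671 L) = 1.0×10⁻⁶ M s⁻¹.

1.0×10⁻⁶ M s⁻¹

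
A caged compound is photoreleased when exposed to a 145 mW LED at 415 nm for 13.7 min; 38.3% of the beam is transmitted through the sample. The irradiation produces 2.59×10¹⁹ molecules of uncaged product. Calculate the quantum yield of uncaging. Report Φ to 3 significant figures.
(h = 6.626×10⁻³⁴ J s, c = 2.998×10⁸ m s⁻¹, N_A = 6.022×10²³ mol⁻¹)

Φ = 0.169

Product: 2.59×10¹⁹ / 6.022×10²³ = 4.301×10⁻⁵ mol.
Photon energy at 415 nm: hc/λ = (6.626×10⁻³⁴)(2.998×10⁸)/(415×10⁻⁹) = 4.787×10⁻¹⁹ J.
Energy delivered: (145 mW)(822 s) = 119.2 J.
Photons incident: 119.2 / 4.787×10⁻¹⁹ = 2.490×10²⁰, i.e. 2.490×10²⁰/6.022×10²³ = 4.135×10⁻⁴ mol.
Fraction absorbed: 1 − 38.3/100 = 0.6170.
Photons absorbed: 0.6170 × 4.135×10⁻⁴ = 2.551×10⁻⁴ mol.
Φ = 4.301×10⁻⁵ mol / 2.551×10⁻⁴ mol photons = 0.169.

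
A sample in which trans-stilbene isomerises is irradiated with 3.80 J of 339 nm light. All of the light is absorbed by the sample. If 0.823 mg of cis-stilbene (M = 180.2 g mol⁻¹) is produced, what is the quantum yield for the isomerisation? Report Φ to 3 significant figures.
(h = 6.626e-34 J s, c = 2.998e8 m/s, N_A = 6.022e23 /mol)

Φ = 0.424

Product: 0.823 mg / 180.2 g mol⁻¹ = 4.567e-6 mol.
Photon energy at 339 nm: hc/λ = (6.626e-34)(2.998e8)/(339e-9) = 5.860e-19 J.
Photons incident: 3.80 / 5.860e-19 = 6.485e18, i.e. 6.485e18/6.022e23 = 1.077e-5 mol.
Φ = 4.567e-6 mol / 1.077e-5 mol photons = 0.424.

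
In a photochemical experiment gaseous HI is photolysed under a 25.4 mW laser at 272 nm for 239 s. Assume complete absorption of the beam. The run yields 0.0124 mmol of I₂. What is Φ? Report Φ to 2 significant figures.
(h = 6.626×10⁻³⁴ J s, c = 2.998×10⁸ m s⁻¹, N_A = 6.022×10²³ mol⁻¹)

Product: 0.0124 mmol = 1.24×10⁻⁵ mol.
Photon energy at 272 nm: hc/λ = (6.626×10⁻³⁴)(2.998×10⁸)/(272×10⁻⁹) = 7.303×10⁻¹⁹ J.
Energy delivered: (25.4 mW)(239 s) = 6.071 J.
Photons incident: 6.071 / 7.303×10⁻¹⁹ = 8.313×10¹⁸, i.e. 8.313×10¹⁸/6.022×10²³ = 1.380×10⁻⁵ mol.
Φ = 1.24×10⁻⁵ mol / 1.380×10⁻⁵ mol photons = 0.90.

Φ = 0.90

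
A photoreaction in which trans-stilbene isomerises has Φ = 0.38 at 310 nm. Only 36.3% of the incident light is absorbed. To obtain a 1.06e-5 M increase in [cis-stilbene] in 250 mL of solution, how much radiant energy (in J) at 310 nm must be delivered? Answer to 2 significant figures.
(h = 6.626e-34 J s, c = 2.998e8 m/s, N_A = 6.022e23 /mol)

7.4 J

Product: (1.06e-5 M)(0.25 L) = 2.650e-6 mol.
Photons that must be absorbed: 2.650e-6 / 0.38 = 6.974e-6 mol.
Incident photons needed: 6.974e-6 / 0.363 = 1.921e-5 mol.
Photon energy: hc/λ = 6.408e-19 J; per mole, 3.859e5 J mol⁻¹.
Energy required: 1.921e-5 × 3.859e5 = 7.4 J.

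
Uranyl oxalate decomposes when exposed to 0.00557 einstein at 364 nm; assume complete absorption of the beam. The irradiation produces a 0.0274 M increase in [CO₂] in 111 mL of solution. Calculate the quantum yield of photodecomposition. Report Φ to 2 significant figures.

Φ = 0.55

Product: (0.0274 M)(0.111 L) = 0.003041 mol.
Φ = 0.003041 mol / 0.00557 mol photons = 0.55.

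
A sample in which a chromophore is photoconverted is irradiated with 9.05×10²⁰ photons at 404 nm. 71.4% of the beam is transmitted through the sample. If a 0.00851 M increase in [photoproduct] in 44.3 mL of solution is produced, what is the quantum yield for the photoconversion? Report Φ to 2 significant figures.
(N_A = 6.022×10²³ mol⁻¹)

Product: (0.00851 M)(0.0443 L) = 3.770×10⁻⁴ mol.
Moles of photons: 9.05×10²⁰ / 6.022×10²³ = 0.001503 mol.
Fraction absorbed: 1 − 71.4/100 = 0.2860.
Photons absorbed: 0.2860 × 0.001503 = 4.299×10⁻⁴ mol.
Φ = 3.770×10⁻⁴ mol / 4.299×10⁻⁴ mol photons = 0.88.

Φ = 0.88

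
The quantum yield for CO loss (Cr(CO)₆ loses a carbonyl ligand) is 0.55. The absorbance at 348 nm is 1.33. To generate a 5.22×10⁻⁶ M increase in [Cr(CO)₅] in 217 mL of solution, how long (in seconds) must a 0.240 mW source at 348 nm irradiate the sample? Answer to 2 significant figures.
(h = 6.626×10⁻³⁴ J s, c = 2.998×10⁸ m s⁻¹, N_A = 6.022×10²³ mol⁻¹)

Product: (5.22×10⁻⁶ M)(0.217 L) = 1.133×10⁻⁶ mol.
Photons that must be absorbed: 1.133×10⁻⁶ / 0.55 = 2.060×10⁻⁶ mol.
Fraction absorbed: 1 − 10^(−1.33) = 0.9532.
Incident photons needed: 2.060×10⁻⁶ / 0.9532 = 2.161×10⁻⁶ mol.
Photon energy: hc/λ = 5.708×10⁻¹⁹ J; per mole, 3.437×10⁵ J mol⁻¹.
Energy required: 2.161×10⁻⁶ × 3.437×10⁵ = 0.7427 J.
Time: 0.7427 J / 0.00024 W = 3100 s.

t ≈ 3100 s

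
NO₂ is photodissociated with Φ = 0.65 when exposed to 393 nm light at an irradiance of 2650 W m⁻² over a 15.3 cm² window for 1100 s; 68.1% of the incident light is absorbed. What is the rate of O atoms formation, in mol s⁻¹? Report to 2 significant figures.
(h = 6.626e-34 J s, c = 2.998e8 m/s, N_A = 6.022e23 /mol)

5.9e-6 mol s⁻¹

Photon energy at 393 nm: hc/λ = (6.626e-34)(2.998e8)/(393e-9) = 5.055e-19 J.
Energy delivered: (2650 W m⁻²)(15.3e-4 m²)(1100 s) = 4460 J.
Photons incident: 4460 / 5.055e-19 = 8.823e21, i.e. 8.823e21/6.022e23 = 0.01465 mol.
Photons absorbed: 0.681 × 0.01465 = 0.009977 mol.
Product formed: 0.65 × 0.009977 = 0.006485 mol.
Rate: 0.006485 / 1100 s = 5.9e-6 mol s⁻¹.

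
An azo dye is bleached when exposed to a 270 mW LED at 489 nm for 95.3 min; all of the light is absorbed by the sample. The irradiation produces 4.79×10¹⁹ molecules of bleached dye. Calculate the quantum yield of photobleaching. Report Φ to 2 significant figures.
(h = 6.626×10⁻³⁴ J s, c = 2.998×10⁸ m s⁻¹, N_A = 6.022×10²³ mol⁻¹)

Product: 4.79×10¹⁹ / 6.022×10²³ = 7.954×10⁻⁵ mol.
Photon energy at 489 nm: hc/λ = (6.626×10⁻³⁴)(2.998×10⁸)/(489×10⁻⁹) = 4.062×10⁻¹⁹ J.
Energy delivered: (270 mW)(5718 s) = 1544 J.
Photons incident: 1544 / 4.062×10⁻¹⁹ = 3.801×10²¹, i.e. 3.801×10²¹/6.022×10²³ = 0.006312 mol.
Φ = 7.954×10⁻⁵ mol / 0.006312 mol photons = 0.013.

Φ = 0.013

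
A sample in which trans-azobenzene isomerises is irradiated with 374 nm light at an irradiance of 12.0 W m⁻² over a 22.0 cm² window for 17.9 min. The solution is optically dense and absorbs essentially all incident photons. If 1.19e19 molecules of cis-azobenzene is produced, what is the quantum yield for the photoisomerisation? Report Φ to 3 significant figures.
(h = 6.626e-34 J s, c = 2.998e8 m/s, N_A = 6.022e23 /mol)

Product: 1.19e19 / 6.022e23 = 1.976e-5 mol.
Photon energy at 374 nm: hc/λ = (6.626e-34)(2.998e8)/(374e-9) = 5.311e-19 J.
Energy delivered: (12.0 W m⁻²)(22.0e-4 m²)(1074 s) = 28.35 J.
Photons incident: 28.35 / 5.311e-19 = 5.338e19, i.e. 5.338e19/6.022e23 = 8.864e-5 mol.
Φ = 1.976e-5 mol / 8.864e-5 mol photons = 0.223.

Φ = 0.223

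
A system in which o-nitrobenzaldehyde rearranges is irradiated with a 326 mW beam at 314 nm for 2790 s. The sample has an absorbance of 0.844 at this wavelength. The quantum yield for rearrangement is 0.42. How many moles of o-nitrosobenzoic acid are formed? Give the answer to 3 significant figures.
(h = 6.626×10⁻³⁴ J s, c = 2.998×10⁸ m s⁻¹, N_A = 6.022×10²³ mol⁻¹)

8.59×10⁻⁴ mol

Photon energy at 314 nm: hc/λ = (6.626×10⁻³⁴)(2.998×10⁸)/(314×10⁻⁹) = 6.326×10⁻¹⁹ J.
Energy delivered: (326 mW)(2790 s) = 909.5 J.
Photons incident: 909.5 / 6.326×10⁻¹⁹ = 1.438×10²¹, i.e. 1.438×10²¹/6.022×10²³ = 0.002388 mol.
Fraction absorbed: 1 − 10^(−0.844) = 0.8568.
Photons absorbed: 0.8568 × 0.002388 = 0.002046 mol.
Product: Φ × n_abs = 0.42 × 0.002046 = 8.593×10⁻⁴ mol.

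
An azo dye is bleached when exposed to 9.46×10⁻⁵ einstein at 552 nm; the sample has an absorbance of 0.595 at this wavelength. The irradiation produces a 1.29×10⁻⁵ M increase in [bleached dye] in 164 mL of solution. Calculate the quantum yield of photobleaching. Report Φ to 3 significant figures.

Φ = 0.0300

Product: (1.29×10⁻⁵ M)(0.164 L) = 2.116×10⁻⁶ mol.
Fraction absorbed: 1 − 10^(−0.595) = 0.7459.
Photons absorbed: 0.7459 × 9.46×10⁻⁵ = 7.056×10⁻⁵ mol.
Φ = 2.116×10⁻⁶ mol / 7.056×10⁻⁵ mol photons = 0.0300.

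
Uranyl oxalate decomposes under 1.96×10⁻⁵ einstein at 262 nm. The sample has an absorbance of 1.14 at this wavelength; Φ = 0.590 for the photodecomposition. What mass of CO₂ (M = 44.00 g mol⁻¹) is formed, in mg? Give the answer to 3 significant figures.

Fraction absorbed: 1 − 10^(−1.14) = 0.9276.
Photons absorbed: 0.9276 × 1.96×10⁻⁵ = 1.818×10⁻⁵ mol.
Product: Φ × n_abs = 0.590 × 1.818×10⁻⁵ = 1.073×10⁻⁵ mol.
Mass: 1.073×10⁻⁵ × 44.00 = 4.721×10⁻⁴ g = 0.472 mg.

0.472 mg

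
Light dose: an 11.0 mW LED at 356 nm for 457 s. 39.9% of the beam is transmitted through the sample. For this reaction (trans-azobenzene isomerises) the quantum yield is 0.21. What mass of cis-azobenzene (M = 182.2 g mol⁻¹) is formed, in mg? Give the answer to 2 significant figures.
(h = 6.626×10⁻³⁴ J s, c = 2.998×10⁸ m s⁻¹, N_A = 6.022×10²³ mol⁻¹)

Photon energy at 356 nm: hc/λ = (6.626×10⁻³⁴)(2.998×10⁸)/(356×10⁻⁹) = 5.580×10⁻¹⁹ J.
Energy delivered: (11.0 mW)(457 s) = 5.027 J.
Photons incident: 5.027 / 5.580×10⁻¹⁹ = 9.009×10¹⁸, i.e. 9.009×10¹⁸/6.022×10²³ = 1.496×10⁻⁵ mol.
Fraction absorbed: 1 − 39.9/100 = 0.6010.
Photons absorbed: 0.6010 × 1.496×10⁻⁵ = 8.991×10⁻⁶ mol.
Product: Φ × n_abs = 0.21 × 8.991×10⁻⁶ = 1.888×10⁻⁶ mol.
Mass: 1.888×10⁻⁶ × 182.2 = 3.440×10⁻⁴ g = 0.34 mg.

0.34 mg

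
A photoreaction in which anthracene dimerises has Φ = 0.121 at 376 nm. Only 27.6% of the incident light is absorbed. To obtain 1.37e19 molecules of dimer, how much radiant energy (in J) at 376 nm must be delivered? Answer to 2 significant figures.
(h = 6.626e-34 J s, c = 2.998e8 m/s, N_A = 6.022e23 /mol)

Product: 1.37e19 / 6.022e23 = 2.275e-5 mol.
Photons that must be absorbed: 2.275e-5 / 0.121 = 1.880e-4 mol.
Incident photons needed: 1.880e-4 / 0.276 = 6.812e-4 mol.
Photon energy: hc/λ = 5.283e-19 J; per mole, 3.181e5 J mol⁻¹.
Energy required: 6.812e-4 × 3.181e5 = 220 J.

220 J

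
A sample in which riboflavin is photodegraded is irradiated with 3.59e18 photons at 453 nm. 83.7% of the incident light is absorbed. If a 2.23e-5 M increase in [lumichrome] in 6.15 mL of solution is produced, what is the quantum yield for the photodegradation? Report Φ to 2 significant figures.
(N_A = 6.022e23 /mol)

Φ = 0.027

Product: (2.23e-5 M)(0.00615 L) = 1.371e-7 mol.
Moles of photons: 3.59e18 / 6.022e23 = 5.961e-6 mol.
Photons absorbed: 0.837 × 5.961e-6 = 4.989e-6 mol.
Φ = 1.371e-7 mol / 4.989e-6 mol photons = 0.027.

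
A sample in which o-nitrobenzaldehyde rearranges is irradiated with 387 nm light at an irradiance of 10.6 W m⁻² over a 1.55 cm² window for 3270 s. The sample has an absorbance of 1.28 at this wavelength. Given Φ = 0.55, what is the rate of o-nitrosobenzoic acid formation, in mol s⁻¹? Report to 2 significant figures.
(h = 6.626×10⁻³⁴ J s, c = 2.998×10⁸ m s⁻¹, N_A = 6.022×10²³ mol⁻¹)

2.8×10⁻⁹ mol s⁻¹

Photon energy at 387 nm: hc/λ = (6.626×10⁻³⁴)(2.998×10⁸)/(387×10⁻⁹) = 5.133×10⁻¹⁹ J.
Energy delivered: (10.6 W m⁻²)(1.55×10⁻⁴ m²)(3270 s) = 5.373 J.
Photons incident: 5.373 / 5.133×10⁻¹⁹ = 1.047×10¹⁹, i.e. 1.047×10¹⁹/6.022×10²³ = 1.739×10⁻⁵ mol.
Fraction absorbed: 1 − 10^(−1.28) = 0.9475.
Photons absorbed: 0.9475 × 1.739×10⁻⁵ = 1.648×10⁻⁵ mol.
Product formed: 0.55 × 1.648×10⁻⁵ = 9.064×10⁻⁶ mol.
Rate: 9.064×10⁻⁶ / 3270 s = 2.8×10⁻⁹ mol s⁻¹.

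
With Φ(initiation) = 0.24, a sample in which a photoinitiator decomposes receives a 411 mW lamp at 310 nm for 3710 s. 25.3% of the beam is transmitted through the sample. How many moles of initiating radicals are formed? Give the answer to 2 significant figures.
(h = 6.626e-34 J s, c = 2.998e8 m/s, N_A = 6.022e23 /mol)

Photon energy at 310 nm: hc/λ = (6.626e-34)(2.998e8)/(310e-9) = 6.408e-19 J.
Energy delivered: (411 mW)(3710 s) = 1525 J.
Photons incident: 1525 / 6.408e-19 = 2.380e21, i.e. 2.380e21/6.022e23 = 0.003952 mol.
Fraction absorbed: 1 − 25.3/100 = 0.7470.
Photons absorbed: 0.7470 × 0.003952 = 0.002952 mol.
Product: Φ × n_abs = 0.24 × 0.002952 = 7.085e-4 mol.

7.1e-4 mol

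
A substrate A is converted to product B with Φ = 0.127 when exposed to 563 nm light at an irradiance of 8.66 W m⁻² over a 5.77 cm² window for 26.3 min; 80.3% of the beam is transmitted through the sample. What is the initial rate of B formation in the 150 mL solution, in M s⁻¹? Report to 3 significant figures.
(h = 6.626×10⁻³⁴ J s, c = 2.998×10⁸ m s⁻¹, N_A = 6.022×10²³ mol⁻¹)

Photon energy at 563 nm: hc/λ = (6.626×10⁻³⁴)(2.998×10⁸)/(563×10⁻⁹) = 3.528×10⁻¹⁹ J.
Energy delivered: (8.66 W m⁻²)(5.77×10⁻⁴ m²)(1578 s) = 7.885 J.
Photons incident: 7.885 / 3.528×10⁻¹⁹ = 2.235×10¹⁹, i.e. 2.235×10¹⁹/6.022×10²³ = 3.711×10⁻⁵ mol.
Fraction absorbed: 1 − 80.3/100 = 0.1970.
Photons absorbed: 0.1970 × 3.711×10⁻⁵ = 7.311×10⁻⁶ mol.
Product formed: 0.127 × 7.311×10⁻⁶ = 9.285×10⁻⁷ mol.
Rate: 9.285×10⁻⁷ mol / (1578 s × 0.15 L) = 3.92×10⁻⁹ M s⁻¹.

3.92×10⁻⁹ M s⁻¹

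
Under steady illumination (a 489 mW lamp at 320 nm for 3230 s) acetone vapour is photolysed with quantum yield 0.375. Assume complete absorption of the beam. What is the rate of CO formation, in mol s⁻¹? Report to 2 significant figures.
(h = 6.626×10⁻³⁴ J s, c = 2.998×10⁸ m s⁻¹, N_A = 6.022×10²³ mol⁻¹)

Photon energy at 320 nm: hc/λ = (6.626×10⁻³⁴)(2.998×10⁸)/(320×10⁻⁹) = 6.208×10⁻¹⁹ J.
Energy delivered: (489 mW)(3230 s) = 1579 J.
Photons incident: 1579 / 6.208×10⁻¹⁹ = 2.543×10²¹, i.e. 2.543×10²¹/6.022×10²³ = 0.004223 mol.
Product formed: 0.375 × 0.004223 = 0.001584 mol.
Rate: 0.001584 / 3230 s = 4.9×10⁻⁷ mol s⁻¹.

4.9×10⁻⁷ mol s⁻¹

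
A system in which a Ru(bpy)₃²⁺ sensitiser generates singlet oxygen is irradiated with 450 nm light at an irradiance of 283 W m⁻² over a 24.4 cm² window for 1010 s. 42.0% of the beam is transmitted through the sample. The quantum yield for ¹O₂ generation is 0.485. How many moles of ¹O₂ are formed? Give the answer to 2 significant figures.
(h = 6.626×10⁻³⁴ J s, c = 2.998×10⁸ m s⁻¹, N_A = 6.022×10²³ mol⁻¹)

7.4×10⁻⁴ mol

Photon energy at 450 nm: hc/λ = (6.626×10⁻³⁴)(2.998×10⁸)/(450×10⁻⁹) = 4.414×10⁻¹⁹ J.
Energy delivered: (283 W m⁻²)(24.4×10⁻⁴ m²)(1010 s) = 697.4 J.
Photons incident: 697.4 / 4.414×10⁻¹⁹ = 1.580×10²¹, i.e. 1.580×10²¹/6.022×10²³ = 0.002624 mol.
Fraction absorbed: 1 − 42.0/100 = 0.5800.
Photons absorbed: 0.5800 × 0.002624 = 0.001522 mol.
Product: Φ × n_abs = 0.485 × 0.001522 = 7.382×10⁻⁴ mol.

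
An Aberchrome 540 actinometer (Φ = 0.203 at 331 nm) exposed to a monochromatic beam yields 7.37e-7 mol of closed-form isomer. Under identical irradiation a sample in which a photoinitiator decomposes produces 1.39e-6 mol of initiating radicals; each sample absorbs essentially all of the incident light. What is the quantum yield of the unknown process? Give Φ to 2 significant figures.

Φ = 0.38

Photons absorbed by the actinometer: 7.37e-7 / 0.203 = 3.631e-6 mol.
Φ(unknown) = 1.39e-6 / 3.631e-6 = 0.38.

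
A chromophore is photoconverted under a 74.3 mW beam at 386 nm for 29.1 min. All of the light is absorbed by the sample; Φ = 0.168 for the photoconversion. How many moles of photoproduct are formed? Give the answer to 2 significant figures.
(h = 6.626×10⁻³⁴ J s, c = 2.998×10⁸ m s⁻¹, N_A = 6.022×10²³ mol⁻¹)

7.0×10⁻⁵ mol

Photon energy at 386 nm: hc/λ = (6.626×10⁻³⁴)(2.998×10⁸)/(386×10⁻⁹) = 5.146×10⁻¹⁹ J.
Energy delivered: (74.3 mW)(1746 s) = 129.7 J.
Photons incident: 129.7 / 5.146×10⁻¹⁹ = 2.520×10²⁰, i.e. 2.520×10²⁰/6.022×10²³ = 4.185×10⁻⁴ mol.
Product: Φ × n_abs = 0.168 × 4.185×10⁻⁴ = 7.031×10⁻⁵ mol.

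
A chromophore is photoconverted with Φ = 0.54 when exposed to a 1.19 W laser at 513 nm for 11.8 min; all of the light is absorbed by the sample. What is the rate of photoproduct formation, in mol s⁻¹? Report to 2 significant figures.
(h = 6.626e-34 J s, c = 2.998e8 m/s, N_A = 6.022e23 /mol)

Photon energy at 513 nm: hc/λ = (6.626e-34)(2.998e8)/(513e-9) = 3.872e-19 J.
Energy delivered: (1.19 W)(708 s) = 842.5 J.
Photons incident: 842.5 / 3.872e-19 = 2.176e21, i.e. 2.176e21/6.022e23 = 0.003613 mol.
Product formed: 0.54 × 0.003613 = 0.001951 mol.
Rate: 0.001951 / 708 s = 2.8e-6 mol s⁻¹.

2.8e-6 mol s⁻¹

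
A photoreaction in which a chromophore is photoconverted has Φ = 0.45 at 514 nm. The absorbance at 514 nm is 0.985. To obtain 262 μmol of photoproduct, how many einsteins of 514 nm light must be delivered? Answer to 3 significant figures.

6.49e-4 einstein

Product: 262 μmol = 2.62e-4 mol.
Photons that must be absorbed: 2.62e-4 / 0.45 = 5.822e-4 mol.
Fraction absorbed: 1 − 10^(−0.985) = 0.8965.
Incident photons needed: 5.822e-4 / 0.8965 = 6.494e-4 mol.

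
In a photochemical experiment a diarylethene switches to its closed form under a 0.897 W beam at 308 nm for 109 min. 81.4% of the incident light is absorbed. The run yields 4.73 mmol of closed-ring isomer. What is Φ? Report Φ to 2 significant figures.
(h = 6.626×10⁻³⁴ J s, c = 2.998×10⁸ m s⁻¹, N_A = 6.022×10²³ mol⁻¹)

Product: 4.73 mmol = 0.00473 mol.
Photon energy at 308 nm: hc/λ = (6.626×10⁻³⁴)(2.998×10⁸)/(308×10⁻⁹) = 6.450×10⁻¹⁹ J.
Energy delivered: (0.897 W)(6540 s) = 5866 J.
Photons incident: 5866 / 6.450×10⁻¹⁹ = 9.095×10²¹, i.e. 9.095×10²¹/6.022×10²³ = 0.01510 mol.
Photons absorbed: 0.814 × 0.01510 = 0.01229 mol.
Φ = 0.00473 mol / 0.01229 mol photons = 0.38.

Φ = 0.38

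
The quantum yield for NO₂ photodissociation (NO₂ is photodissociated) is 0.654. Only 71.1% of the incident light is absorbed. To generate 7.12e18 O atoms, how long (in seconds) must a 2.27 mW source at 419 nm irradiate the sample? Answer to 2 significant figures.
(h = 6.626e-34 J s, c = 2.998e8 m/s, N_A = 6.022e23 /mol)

Product: 7.12e18 / 6.022e23 = 1.182e-5 mol.
Photons that must be absorbed: 1.182e-5 / 0.654 = 1.807e-5 mol.
Incident photons needed: 1.807e-5 / 0.711 = 2.541e-5 mol.
Photon energy: hc/λ = 4.741e-19 J; per mole, 2.855e5 J mol⁻¹.
Energy required: 2.541e-5 × 2.855e5 = 7.255 J.
Time: 7.255 J / 0.00227 W = 3200 s.

t ≈ 3200 s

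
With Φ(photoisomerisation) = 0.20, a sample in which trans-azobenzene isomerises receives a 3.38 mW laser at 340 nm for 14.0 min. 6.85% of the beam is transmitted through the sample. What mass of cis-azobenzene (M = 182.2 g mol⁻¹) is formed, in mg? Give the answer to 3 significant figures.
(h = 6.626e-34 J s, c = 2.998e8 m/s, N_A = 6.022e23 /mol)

0.274 mg

Photon energy at 340 nm: hc/λ = (6.626e-34)(2.998e8)/(340e-9) = 5.843e-19 J.
Energy delivered: (3.38 mW)(840 s) = 2.839 J.
Photons incident: 2.839 / 5.843e-19 = 4.859e18, i.e. 4.859e18/6.022e23 = 8.069e-6 mol.
Fraction absorbed: 1 − 6.85/100 = 0.9315.
Photons absorbed: 0.9315 × 8.069e-6 = 7.516e-6 mol.
Product: Φ × n_abs = 0.20 × 7.516e-6 = 1.503e-6 mol.
Mass: 1.503e-6 × 182.2 = 2.738e-4 g = 0.274 mg.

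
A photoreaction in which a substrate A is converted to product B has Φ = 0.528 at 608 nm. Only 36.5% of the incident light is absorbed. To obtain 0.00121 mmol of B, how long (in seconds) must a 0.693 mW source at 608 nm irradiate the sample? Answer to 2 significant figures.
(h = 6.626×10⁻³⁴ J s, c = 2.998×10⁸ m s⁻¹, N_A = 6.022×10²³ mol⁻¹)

Product: 0.00121 mmol = 1.21×10⁻⁶ mol.
Photons that must be absorbed: 1.21×10⁻⁶ / 0.528 = 2.292×10⁻⁶ mol.
Incident photons needed: 2.292×10⁻⁶ / 0.365 = 6.279×10⁻⁶ mol.
Photon energy: hc/λ = 3.267×10⁻¹⁹ J; per mole, 1.967×10⁵ J mol⁻¹.
Energy required: 6.279×10⁻⁶ × 1.967×10⁵ = 1.235 J.
Time: 1.235 J / 0.000693 W = 1800 s.

t ≈ 1800 s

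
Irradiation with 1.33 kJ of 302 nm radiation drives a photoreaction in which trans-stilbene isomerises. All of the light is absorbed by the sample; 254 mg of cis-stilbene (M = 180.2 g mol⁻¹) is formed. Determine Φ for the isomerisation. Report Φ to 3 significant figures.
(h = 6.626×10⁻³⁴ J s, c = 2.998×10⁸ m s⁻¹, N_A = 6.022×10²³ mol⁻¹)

Φ = 0.420

Product: 254 mg / 180.2 g mol⁻¹ = 0.001410 mol.
Photon energy at 302 nm: hc/λ = (6.626×10⁻³⁴)(2.998×10⁸)/(302×10⁻⁹) = 6.578×10⁻¹⁹ J.
Incident energy: 1.33 kJ = 1330 J.
Photons incident: 1330 / 6.578×10⁻¹⁹ = 2.022×10²¹, i.e. 2.022×10²¹/6.022×10²³ = 0.003358 mol.
Φ = 0.001410 mol / 0.003358 mol photons = 0.420.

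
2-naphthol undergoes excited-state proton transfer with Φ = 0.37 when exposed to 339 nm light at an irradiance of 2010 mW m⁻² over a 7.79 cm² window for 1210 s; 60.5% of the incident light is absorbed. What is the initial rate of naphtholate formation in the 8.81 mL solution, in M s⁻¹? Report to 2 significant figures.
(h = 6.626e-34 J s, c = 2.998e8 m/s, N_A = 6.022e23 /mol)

1.1e-7 M s⁻¹

Photon energy at 339 nm: hc/λ = (6.626e-34)(2.998e8)/(339e-9) = 5.860e-19 J.
Energy delivered: (2010 mW m⁻²)(7.79e-4 m²)(1210 s) = 1.895 J.
Photons incident: 1.895 / 5.860e-19 = 3.234e18, i.e. 3.234e18/6.022e23 = 5.370e-6 mol.
Photons absorbed: 0.605 × 5.370e-6 = 3.249e-6 mol.
Product formed: 0.37 × 3.249e-6 = 1.202e-6 mol.
Rate: 1.202e-6 mol / (1210 s × 0.00881 L) = 1.1e-7 M s⁻¹.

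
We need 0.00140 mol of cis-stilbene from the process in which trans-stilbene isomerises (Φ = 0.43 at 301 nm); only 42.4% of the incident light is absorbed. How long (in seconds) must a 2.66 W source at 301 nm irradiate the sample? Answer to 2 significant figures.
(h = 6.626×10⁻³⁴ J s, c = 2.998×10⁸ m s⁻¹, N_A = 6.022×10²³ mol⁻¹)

Photons that must be absorbed: 0.00140 / 0.43 = 0.003256 mol.
Incident photons needed: 0.003256 / 0.424 = 0.007679 mol.
Photon energy: hc/λ = 6.600×10⁻¹⁹ J; per mole, 3.975×10⁵ J mol⁻¹.
Energy required: 0.007679 × 3.975×10⁵ = 3052 J.
Time: 3052 J / 2.66 W = 1100 s.

t ≈ 1100 s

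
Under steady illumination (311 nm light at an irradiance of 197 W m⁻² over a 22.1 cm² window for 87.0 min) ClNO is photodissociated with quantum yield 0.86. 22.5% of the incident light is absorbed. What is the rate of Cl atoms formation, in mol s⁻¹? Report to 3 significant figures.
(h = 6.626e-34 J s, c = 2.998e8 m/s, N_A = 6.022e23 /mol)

2.19e-7 mol s⁻¹

Photon energy at 311 nm: hc/λ = (6.626e-34)(2.998e8)/(311e-9) = 6.387e-19 J.
Energy delivered: (197 W m⁻²)(22.1e-4 m²)(5220 s) = 2273 J.
Photons incident: 2273 / 6.387e-19 = 3.559e21, i.e. 3.559e21/6.022e23 = 0.005910 mol.
Photons absorbed: 0.225 × 0.005910 = 0.001330 mol.
Product formed: 0.86 × 0.001330 = 0.001144 mol.
Rate: 0.001144 / 5220 s = 2.19e-7 mol s⁻¹.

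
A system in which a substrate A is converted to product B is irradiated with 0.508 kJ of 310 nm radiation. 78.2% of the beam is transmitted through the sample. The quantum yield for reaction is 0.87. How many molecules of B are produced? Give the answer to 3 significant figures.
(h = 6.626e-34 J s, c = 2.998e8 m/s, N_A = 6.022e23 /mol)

Photon energy at 310 nm: hc/λ = (6.626e-34)(2.998e8)/(310e-9) = 6.408e-19 J.
Incident energy: 0.508 kJ = 508 J.
Photons incident: 508 / 6.408e-19 = 7.928e20, i.e. 7.928e20/6.022e23 = 0.001317 mol.
Fraction absorbed: 1 − 78.2/100 = 0.2180.
Photons absorbed: 0.2180 × 0.001317 = 2.871e-4 mol.
Product: Φ × n_abs = 0.87 × 2.871e-4 = 2.498e-4 mol.
As a count: 2.498e-4 × 6.022e23 = 1.50e20.

1.50e20 molecules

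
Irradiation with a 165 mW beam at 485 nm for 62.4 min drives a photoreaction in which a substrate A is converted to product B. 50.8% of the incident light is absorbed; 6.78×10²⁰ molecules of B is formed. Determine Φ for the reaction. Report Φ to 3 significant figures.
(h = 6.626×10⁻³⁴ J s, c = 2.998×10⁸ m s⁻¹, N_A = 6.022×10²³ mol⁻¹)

Φ = 0.885

Product: 6.78×10²⁰ / 6.022×10²³ = 0.001126 mol.
Photon energy at 485 nm: hc/λ = (6.626×10⁻³⁴)(2.998×10⁸)/(485×10⁻⁹) = 4.096×10⁻¹⁹ J.
Energy delivered: (165 mW)(3744 s) = 617.8 J.
Photons incident: 617.8 / 4.096×10⁻¹⁹ = 1.508×10²¹, i.e. 1.508×10²¹/6.022×10²³ = 0.002504 mol.
Photons absorbed: 0.508 × 0.002504 = 0.001272 mol.
Φ = 0.001126 mol / 0.001272 mol photons = 0.885.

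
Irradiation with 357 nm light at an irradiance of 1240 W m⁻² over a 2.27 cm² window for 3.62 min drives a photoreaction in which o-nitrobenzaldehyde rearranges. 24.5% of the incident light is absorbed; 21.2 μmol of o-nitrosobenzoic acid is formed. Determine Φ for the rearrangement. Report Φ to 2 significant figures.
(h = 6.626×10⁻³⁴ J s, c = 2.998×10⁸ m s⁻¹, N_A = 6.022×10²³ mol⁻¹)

Product: 21.2 μmol = 2.12×10⁻⁵ mol.
Photon energy at 357 nm: hc/λ = (6.626×10⁻³⁴)(2.998×10⁸)/(357×10⁻⁹) = 5.564×10⁻¹⁹ J.
Energy delivered: (1240 W m⁻²)(2.27×10⁻⁴ m²)(217.2 s) = 61.14 J.
Photons incident: 61.14 / 5.564×10⁻¹⁹ = 1.099×10²⁰, i.e. 1.099×10²⁰/6.022×10²³ = 1.825×10⁻⁴ mol.
Photons absorbed: 0.245 × 1.825×10⁻⁴ = 4.471×10⁻⁵ mol.
Φ = 2.12×10⁻⁵ mol / 4.471×10⁻⁵ mol photons = 0.47.

Φ = 0.47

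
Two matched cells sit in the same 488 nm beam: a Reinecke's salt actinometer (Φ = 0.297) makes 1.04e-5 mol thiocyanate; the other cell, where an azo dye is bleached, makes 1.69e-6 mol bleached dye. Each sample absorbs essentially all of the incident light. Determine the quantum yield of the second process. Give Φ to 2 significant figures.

Φ = 0.048

Photons absorbed by the actinometer: 1.04e-5 / 0.297 = 3.502e-5 mol.
Φ(unknown) = 1.69e-6 / 3.502e-5 = 0.048.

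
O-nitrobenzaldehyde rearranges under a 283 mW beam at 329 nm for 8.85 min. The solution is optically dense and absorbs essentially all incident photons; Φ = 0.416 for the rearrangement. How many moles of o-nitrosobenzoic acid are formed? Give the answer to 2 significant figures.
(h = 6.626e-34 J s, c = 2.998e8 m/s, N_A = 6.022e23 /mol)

Photon energy at 329 nm: hc/λ = (6.626e-34)(2.998e8)/(329e-9) = 6.038e-19 J.
Energy delivered: (283 mW)(531 s) = 150.3 J.
Photons incident: 150.3 / 6.038e-19 = 2.489e20, i.e. 2.489e20/6.022e23 = 4.133e-4 mol.
Product: Φ × n_abs = 0.416 × 4.133e-4 = 1.719e-4 mol.

1.7e-4 mol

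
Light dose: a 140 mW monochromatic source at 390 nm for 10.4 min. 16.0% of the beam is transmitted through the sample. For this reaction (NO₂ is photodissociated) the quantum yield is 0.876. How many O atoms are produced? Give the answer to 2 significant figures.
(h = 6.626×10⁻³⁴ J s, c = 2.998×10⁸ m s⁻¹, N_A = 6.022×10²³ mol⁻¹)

Photon energy at 390 nm: hc/λ = (6.626×10⁻³⁴)(2.998×10⁸)/(390×10⁻⁹) = 5.094×10⁻¹⁹ J.
Energy delivered: (140 mW)(624 s) = 87.36 J.
Photons incident: 87.36 / 5.094×10⁻¹⁹ = 1.715×10²⁰, i.e. 1.715×10²⁰/6.022×10²³ = 2.848×10⁻⁴ mol.
Fraction absorbed: 1 − 16.0/100 = 0.8400.
Photons absorbed: 0.8400 × 2.848×10⁻⁴ = 2.392×10⁻⁴ mol.
Product: Φ × n_abs = 0.876 × 2.392×10⁻⁴ = 2.095×10⁻⁴ mol.
As a count: 2.095×10⁻⁴ × 6.022×10²³ = 1.3×10²⁰.

1.3×10²⁰ atoms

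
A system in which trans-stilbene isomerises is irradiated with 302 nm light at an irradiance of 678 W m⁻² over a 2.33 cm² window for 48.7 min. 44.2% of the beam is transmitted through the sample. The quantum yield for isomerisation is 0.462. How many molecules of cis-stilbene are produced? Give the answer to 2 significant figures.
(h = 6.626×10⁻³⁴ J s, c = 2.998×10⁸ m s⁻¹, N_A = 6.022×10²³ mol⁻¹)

1.8×10²⁰ molecules

Photon energy at 302 nm: hc/λ = (6.626×10⁻³⁴)(2.998×10⁸)/(302×10⁻⁹) = 6.578×10⁻¹⁹ J.
Energy delivered: (678 W m⁻²)(2.33×10⁻⁴ m²)(2922 s) = 461.6 J.
Photons incident: 461.6 / 6.578×10⁻¹⁹ = 7.017×10²⁰, i.e. 7.017×10²⁰/6.022×10²³ = 0.001165 mol.
Fraction absorbed: 1 − 44.2/100 = 0.5580.
Photons absorbed: 0.5580 × 0.001165 = 6.501×10⁻⁴ mol.
Product: Φ × n_abs = 0.462 × 6.501×10⁻⁴ = 3.003×10⁻⁴ mol.
As a count: 3.003×10⁻⁴ × 6.022×10²³ = 1.8×10²⁰.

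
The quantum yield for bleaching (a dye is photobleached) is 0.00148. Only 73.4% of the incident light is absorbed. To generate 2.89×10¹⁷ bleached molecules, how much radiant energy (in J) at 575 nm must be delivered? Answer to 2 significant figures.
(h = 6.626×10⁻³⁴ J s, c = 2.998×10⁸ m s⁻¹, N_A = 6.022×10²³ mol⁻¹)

Product: 2.89×10¹⁷ / 6.022×10²³ = 4.799×10⁻⁷ mol.
Photons that must be absorbed: 4.799×10⁻⁷ / 0.00148 = 3.243×10⁻⁴ mol.
Incident photons needed: 3.243×10⁻⁴ / 0.734 = 4.418×10⁻⁴ mol.
Photon energy: hc/λ = 3.455×10⁻¹⁹ J; per mole, 2.081×10⁵ J mol⁻¹.
Energy required: 4.418×10⁻⁴ × 2.081×10⁵ = 92 J.

92 J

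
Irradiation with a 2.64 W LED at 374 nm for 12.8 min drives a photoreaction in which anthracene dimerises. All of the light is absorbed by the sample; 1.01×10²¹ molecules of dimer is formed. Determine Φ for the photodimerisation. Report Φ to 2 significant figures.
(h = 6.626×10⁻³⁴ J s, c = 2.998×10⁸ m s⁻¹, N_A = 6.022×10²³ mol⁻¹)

Φ = 0.26

Product: 1.01×10²¹ / 6.022×10²³ = 0.001677 mol.
Photon energy at 374 nm: hc/λ = (6.626×10⁻³⁴)(2.998×10⁸)/(374×10⁻⁹) = 5.311×10⁻¹⁹ J.
Energy delivered: (2.64 W)(768 s) = 2028 J.
Photons incident: 2028 / 5.311×10⁻¹⁹ = 3.818×10²¹, i.e. 3.818×10²¹/6.022×10²³ = 0.006340 mol.
Φ = 0.001677 mol / 0.006340 mol photons = 0.26.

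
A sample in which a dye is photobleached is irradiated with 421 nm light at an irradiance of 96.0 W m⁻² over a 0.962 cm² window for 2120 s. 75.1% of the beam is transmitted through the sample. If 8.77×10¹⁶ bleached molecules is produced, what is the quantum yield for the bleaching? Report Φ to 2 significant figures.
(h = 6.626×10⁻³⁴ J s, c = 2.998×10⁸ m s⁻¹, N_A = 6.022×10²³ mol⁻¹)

Product: 8.77×10¹⁶ / 6.022×10²³ = 1.456×10⁻⁷ mol.
Photon energy at 421 nm: hc/λ = (6.626×10⁻³⁴)(2.998×10⁸)/(421×10⁻⁹) = 4.718×10⁻¹⁹ J.
Energy delivered: (96.0 W m⁻²)(0.962×10⁻⁴ m²)(2120 s) = 19.58 J.
Photons incident: 19.58 / 4.718×10⁻¹⁹ = 4.150×10¹⁹, i.e. 4.150×10¹⁹/6.022×10²³ = 6.891×10⁻⁵ mol.
Fraction absorbed: 1 − 75.1/100 = 0.2490.
Photons absorbed: 0.2490 × 6.891×10⁻⁵ = 1.716×10⁻⁵ mol.
Φ = 1.456×10⁻⁷ mol / 1.716×10⁻⁵ mol photons = 0.0085.

Φ = 0.0085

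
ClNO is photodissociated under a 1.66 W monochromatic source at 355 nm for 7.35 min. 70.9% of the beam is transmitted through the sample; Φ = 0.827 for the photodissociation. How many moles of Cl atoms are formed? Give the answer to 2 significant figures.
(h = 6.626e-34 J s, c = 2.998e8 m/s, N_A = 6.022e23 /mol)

Photon energy at 355 nm: hc/λ = (6.626e-34)(2.998e8)/(355e-9) = 5.596e-19 J.
Energy delivered: (1.66 W)(441 s) = 732.1 J.
Photons incident: 732.1 / 5.596e-19 = 1.308e21, i.e. 1.308e21/6.022e23 = 0.002172 mol.
Fraction absorbed: 1 − 70.9/100 = 0.2910.
Photons absorbed: 0.2910 × 0.002172 = 6.321e-4 mol.
Product: Φ × n_abs = 0.827 × 6.321e-4 = 5.227e-4 mol.

5.2e-4 mol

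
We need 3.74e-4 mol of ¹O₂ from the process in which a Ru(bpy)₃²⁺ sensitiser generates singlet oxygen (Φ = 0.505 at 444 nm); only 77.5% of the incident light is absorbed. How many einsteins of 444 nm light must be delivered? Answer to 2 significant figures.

9.6e-4 einstein

Photons that must be absorbed: 3.74e-4 / 0.505 = 7.406e-4 mol.
Incident photons needed: 7.406e-4 / 0.775 = 9.556e-4 mol.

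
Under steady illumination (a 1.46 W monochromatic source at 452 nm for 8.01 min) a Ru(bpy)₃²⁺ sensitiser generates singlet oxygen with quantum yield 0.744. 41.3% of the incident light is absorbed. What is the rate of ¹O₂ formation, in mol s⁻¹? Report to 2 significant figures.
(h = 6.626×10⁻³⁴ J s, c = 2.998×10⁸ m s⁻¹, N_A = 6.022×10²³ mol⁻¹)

1.7×10⁻⁶ mol s⁻¹

Photon energy at 452 nm: hc/λ = (6.626×10⁻³⁴)(2.998×10⁸)/(452×10⁻⁹) = 4.395×10⁻¹⁹ J.
Energy delivered: (1.46 W)(480.6 s) = 701.7 J.
Photons incident: 701.7 / 4.395×10⁻¹⁹ = 1.597×10²¹, i.e. 1.597×10²¹/6.022×10²³ = 0.002652 mol.
Photons absorbed: 0.413 × 0.002652 = 0.001095 mol.
Product formed: 0.744 × 0.001095 = 8.147×10⁻⁴ mol.
Rate: 8.147×10⁻⁴ / 480.6 s = 1.7×10⁻⁶ mol s⁻¹.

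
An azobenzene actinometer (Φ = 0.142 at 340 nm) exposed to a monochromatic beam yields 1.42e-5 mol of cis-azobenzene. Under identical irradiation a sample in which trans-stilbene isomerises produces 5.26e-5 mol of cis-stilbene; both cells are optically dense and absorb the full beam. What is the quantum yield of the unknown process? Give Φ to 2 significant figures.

Φ = 0.53

Photons absorbed by the actinometer: 1.42e-5 / 0.142 = 1.000e-4 mol.
Φ(unknown) = 5.26e-5 / 1.000e-4 = 0.53.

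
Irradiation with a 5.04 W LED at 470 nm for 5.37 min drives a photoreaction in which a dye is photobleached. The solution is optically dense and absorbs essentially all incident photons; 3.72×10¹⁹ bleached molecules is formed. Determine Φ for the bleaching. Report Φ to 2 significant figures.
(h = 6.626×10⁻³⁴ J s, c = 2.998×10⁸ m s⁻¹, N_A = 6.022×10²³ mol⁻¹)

Φ = 0.0097

Product: 3.72×10¹⁹ / 6.022×10²³ = 6.177×10⁻⁵ mol.
Photon energy at 470 nm: hc/λ = (6.626×10⁻³⁴)(2.998×10⁸)/(470×10⁻⁹) = 4.227×10⁻¹⁹ J.
Energy delivered: (5.04 W)(322.2 s) = 1624 J.
Photons incident: 1624 / 4.227×10⁻¹⁹ = 3.842×10²¹, i.e. 3.842×10²¹/6.022×10²³ = 0.006380 mol.
Φ = 6.177×10⁻⁵ mol / 0.006380 mol photons = 0.0097.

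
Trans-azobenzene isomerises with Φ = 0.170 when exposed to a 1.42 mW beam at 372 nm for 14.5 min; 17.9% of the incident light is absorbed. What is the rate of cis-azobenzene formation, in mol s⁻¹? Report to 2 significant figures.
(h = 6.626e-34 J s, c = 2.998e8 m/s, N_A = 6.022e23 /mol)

1.3e-10 mol s⁻¹

Photon energy at 372 nm: hc/λ = (6.626e-34)(2.998e8)/(372e-9) = 5.340e-19 J.
Energy delivered: (1.42 mW)(870 s) = 1.235 J.
Photons incident: 1.235 / 5.340e-19 = 2.313e18, i.e. 2.313e18/6.022e23 = 3.841e-6 mol.
Photons absorbed: 0.179 × 3.841e-6 = 6.875e-7 mol.
Product formed: 0.170 × 6.875e-7 = 1.169e-7 mol.
Rate: 1.169e-7 / 870 s = 1.3e-10 mol s⁻¹.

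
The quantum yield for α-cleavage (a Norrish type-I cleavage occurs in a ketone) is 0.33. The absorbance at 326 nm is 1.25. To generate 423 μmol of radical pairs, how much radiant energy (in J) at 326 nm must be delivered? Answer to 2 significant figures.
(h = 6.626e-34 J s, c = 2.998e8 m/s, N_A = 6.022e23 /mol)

500 J

Product: 423 μmol = 4.23e-4 mol.
Photons that must be absorbed: 4.23e-4 / 0.33 = 0.001282 mol.
Fraction absorbed: 1 − 10^(−1.25) = 0.9438.
Incident photons needed: 0.001282 / 0.9438 = 0.001358 mol.
Photon energy: hc/λ = 6.093e-19 J; per mole, 3.669e5 J mol⁻¹.
Energy required: 0.001358 × 3.669e5 = 500 J.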